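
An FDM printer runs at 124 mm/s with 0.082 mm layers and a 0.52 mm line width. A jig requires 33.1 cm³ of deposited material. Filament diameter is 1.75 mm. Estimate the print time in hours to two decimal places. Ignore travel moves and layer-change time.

Bead cross-section: 0.082 × 0.52 → 0.04264 mm².
Path length: 33100 mm³ / 0.04264 mm² → 776266.4 mm.
Time extruding: 776266.4 / 124 → 6260.2 s.
In the requested units: 6260.2 s = 1.74 hours.

1.74 hours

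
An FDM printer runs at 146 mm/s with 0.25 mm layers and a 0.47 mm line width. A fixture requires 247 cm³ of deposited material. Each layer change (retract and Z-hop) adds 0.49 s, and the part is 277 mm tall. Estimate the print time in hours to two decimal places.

Bead cross-section = 0.25 × 0.47, so 0.1175 mm².
Toolpath length = 247 cm³ / 0.1175 mm² = 247000 / 0.1175 = 2102127.7 mm.
Print-move time = 2102127.7 / 146, so 14398.1 s.
Number of layers: 277 / 0.25 → 1108 (rounded up).
Non-print overhead = 1108 × 0.49 = 542.92 s.
Altogether 14398.1 + 542.92 = 14941.02 s, i.e. 4.15 hours.

4.15 hours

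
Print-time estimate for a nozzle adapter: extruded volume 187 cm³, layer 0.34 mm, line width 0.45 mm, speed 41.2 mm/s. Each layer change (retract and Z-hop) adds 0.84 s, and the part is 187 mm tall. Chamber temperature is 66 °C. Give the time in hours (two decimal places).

8.37 hours

Extrusion cross-section: 0.34 × 0.45 → 0.153 mm².
Toolpath length = 187 cm³ / 0.153 mm² = 187000 / 0.153 = 1222222.2 mm.
Time extruding = 1222222.2 / 41.2 = 29665.6 s.
Layer count = ceil(187 / 0.34) = 550.
Z-hop total = 550 × 0.84 = 462 s.
Altogether 29665.6 + 462 = 30127.6 s, i.e. 8.37 hours.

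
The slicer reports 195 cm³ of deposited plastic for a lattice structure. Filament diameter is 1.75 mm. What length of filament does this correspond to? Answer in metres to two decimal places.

Filament cross-section = π × (1.75/2)² = 2.4053 mm².
Length = 195 cm³ / 2.4053 mm² = 195000 / 2.4053 = 81070.97 mm = 81.07 m.

81.07 m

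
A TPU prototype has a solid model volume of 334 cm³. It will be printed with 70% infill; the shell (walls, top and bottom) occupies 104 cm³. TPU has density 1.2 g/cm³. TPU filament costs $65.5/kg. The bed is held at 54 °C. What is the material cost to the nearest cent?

$20.83

Infill region = 334 − 104 = 230 cm³.
Deposited infill: 0.70 × 230 → 161 cm³.
Total extruded = 104 + 161, so 265 cm³.
Mass: 265 × 1.2 → 318 g.
At $65.5/kg: 318/1000 × 65.5 = $20.83.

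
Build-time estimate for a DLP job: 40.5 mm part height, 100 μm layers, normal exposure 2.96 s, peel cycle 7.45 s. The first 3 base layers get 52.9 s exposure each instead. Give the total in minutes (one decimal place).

Number of layers: 40.5 / 0.1 → 405 (rounded up).
Bottom layers = 3 × (52.9 + 7.45), so 181.05 s.
Regular layers: 402 × (2.96 + 7.45) → 4184.82 s.
Total = 181.05 + 4184.82 = 4365.87 s = 72.8 minutes.

72.8 minutes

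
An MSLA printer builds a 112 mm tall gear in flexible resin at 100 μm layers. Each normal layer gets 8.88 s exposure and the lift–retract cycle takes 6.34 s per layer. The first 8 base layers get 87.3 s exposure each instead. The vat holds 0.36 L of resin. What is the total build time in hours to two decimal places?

4.91 hours

Number of layers: 112 / 0.1 → 1120 (rounded up).
Burn-in layers = 8 × (87.3 + 6.34) = 749.12 s.
Remaining layers = 1112 × (8.88 + 6.34), so 16924.64 s.
Sum: 749.12 + 16924.64 = 17673.76 s → 4.91 hours.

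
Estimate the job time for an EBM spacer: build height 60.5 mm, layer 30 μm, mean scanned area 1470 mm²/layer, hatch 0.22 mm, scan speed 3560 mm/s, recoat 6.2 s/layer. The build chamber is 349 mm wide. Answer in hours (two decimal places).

4.53 hours

Layer count = ceil(60.5 / 0.03) = 2017.
Per-layer scan distance = 1470 / 0.22, so 6681.8 mm.
Per-layer scan time = 6681.8 / 3560 = 1.8769 s.
Layer cycle: 1.8769 + 6.2 → 8.0769 s.
Build time = 2017 × 8.0769 = 16291.1073 s = 4.53 hours.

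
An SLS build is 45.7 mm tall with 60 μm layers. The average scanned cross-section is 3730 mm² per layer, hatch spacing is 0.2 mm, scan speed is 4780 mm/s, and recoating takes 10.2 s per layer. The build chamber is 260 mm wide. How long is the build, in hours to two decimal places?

Layer count = ceil(45.7 / 0.06) = 762.
Hatch length per layer: 3730 / 0.2 → 18650 mm.
Laser time per layer: 18650 / 4780 → 3.9017 s.
Layer cycle = 3.9017 + 10.2 = 14.1017 s.
762 layers × 14.1017 s/layer = 10745.4954 s, i.e. 2.98 hours.

2.98 hours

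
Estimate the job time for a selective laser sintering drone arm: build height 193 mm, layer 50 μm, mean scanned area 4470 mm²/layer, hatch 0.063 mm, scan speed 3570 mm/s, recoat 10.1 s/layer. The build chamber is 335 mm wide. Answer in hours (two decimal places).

Layer count = ceil(193 / 0.05) = 3860.
Per-layer scan distance = 4470 / 0.063 = 70952.4 mm.
Per-layer scan time = 70952.4 / 3570, so 19.8746 s.
Layer cycle: 19.8746 + 10.1 → 29.9746 s.
Build time = 3860 × 29.9746 = 115701.956 s = 32.14 hours.

32.14 hours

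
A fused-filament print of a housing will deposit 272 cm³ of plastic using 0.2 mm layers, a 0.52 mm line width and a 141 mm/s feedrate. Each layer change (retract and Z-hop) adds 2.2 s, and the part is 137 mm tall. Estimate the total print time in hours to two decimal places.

Line area: 0.2 × 0.52 → 0.104 mm².
Toolpath length = 272 cm³ / 0.104 mm² = 272000 / 0.104 = 2615384.6 mm.
Time extruding: 2615384.6 / 141 → 18548.8 s.
Layer count = ceil(137 / 0.2) = 685.
Non-print overhead: 685 × 2.2 → 1507 s.
Altogether 18548.8 + 1507 = 20055.8 s, i.e. 5.57 hours.

5.57 hours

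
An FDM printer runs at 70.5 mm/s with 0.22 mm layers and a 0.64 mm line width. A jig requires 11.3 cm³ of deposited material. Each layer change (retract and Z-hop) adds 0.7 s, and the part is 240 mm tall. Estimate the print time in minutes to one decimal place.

31.7 minutes

Line area = 0.22 × 0.64, so 0.1408 mm².
Total extruded path = 11300/0.1408 = 80255.7 mm.
Time extruding: 80255.7 / 70.5 → 1138.4 s.
Layer count = ceil(240 / 0.22) = 1091.
Z-hop total = 1091 × 0.7, so 763.7 s.
Altogether 1138.4 + 763.7 = 1902.1 s, i.e. 31.7 minutes.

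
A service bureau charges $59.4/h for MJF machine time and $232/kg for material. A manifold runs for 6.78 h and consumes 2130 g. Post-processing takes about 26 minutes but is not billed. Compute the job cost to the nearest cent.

Time charge = 59.4 × 6.78, so $402.732.
Material cost = 232 × 2130/1000, so $494.16.
Job cost: 402.732 + 494.16 = 896.892 ≈ $896.89.

$896.89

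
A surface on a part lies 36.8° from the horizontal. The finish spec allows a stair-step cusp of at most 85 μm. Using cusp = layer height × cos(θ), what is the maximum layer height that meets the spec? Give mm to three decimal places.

t = h_c / cos θ = 0.085 / 0.8007 = 0.106 mm.

0.106 mm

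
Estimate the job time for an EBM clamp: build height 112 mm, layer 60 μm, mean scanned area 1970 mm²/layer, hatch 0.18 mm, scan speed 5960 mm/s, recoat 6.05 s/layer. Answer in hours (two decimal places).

Layers = ⌈112/0.06⌉ = 1867.
Scan path per layer = 1970 / 0.18, so 10944.4 mm.
Per-layer scan time = 10944.4 / 5960 = 1.8363 s.
Layer cycle: 1.8363 + 6.05 → 7.8863 s.
Build time = 1867 × 7.8863 = 14723.7221 s = 4.09 hours.

4.09 hours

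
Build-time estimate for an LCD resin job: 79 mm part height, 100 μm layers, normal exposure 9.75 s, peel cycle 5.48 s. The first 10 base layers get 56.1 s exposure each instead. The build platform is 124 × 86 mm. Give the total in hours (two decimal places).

3.47 hours

Layer count = ceil(79 / 0.1) = 790.
Burn-in layers = 10 × (56.1 + 5.48) = 615.8 s.
Regular layers = 780 × (9.75 + 5.48) = 11879.4 s.
Total = 615.8 + 11879.4 = 12495.2 s = 3.47 hours.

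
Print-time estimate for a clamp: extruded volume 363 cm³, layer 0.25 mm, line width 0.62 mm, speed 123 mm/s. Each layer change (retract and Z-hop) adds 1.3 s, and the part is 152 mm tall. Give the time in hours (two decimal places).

Extrusion cross-section: 0.25 × 0.62 → 0.155 mm².
Toolpath length = 363 cm³ / 0.155 mm² = 363000 / 0.155 = 2341935.5 mm.
Print-move time = 2341935.5 / 123 = 19040.1 s.
Layers = ⌈152/0.25⌉ = 608.
Z-hop total: 608 × 1.3 → 790.4 s.
Total = 19040.1 + 790.4 = 19830.5 s = 5.51 hours.

5.51 hours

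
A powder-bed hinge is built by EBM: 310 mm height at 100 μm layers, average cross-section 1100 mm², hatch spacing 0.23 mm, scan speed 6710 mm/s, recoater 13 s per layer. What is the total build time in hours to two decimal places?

11.81 hours

Number of layers: 310 / 0.1 → 3100 (rounded up).
Hatch length per layer: 1100 / 0.23 → 4782.6 mm.
Scan time per layer = 4782.6 / 6710, so 0.7128 s.
Per-layer time: 0.7128 + 13 → 13.7128 s.
Build time = 3100 × 13.7128 = 42509.68 s = 11.81 hours.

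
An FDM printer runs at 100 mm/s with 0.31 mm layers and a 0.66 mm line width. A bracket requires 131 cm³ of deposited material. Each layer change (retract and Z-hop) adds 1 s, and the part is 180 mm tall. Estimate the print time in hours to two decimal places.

Line area: 0.31 × 0.66 → 0.2046 mm².
Total extruded path = 131000/0.2046 = 640273.7 mm.
Print-move time = 640273.7 / 100 = 6402.7 s.
Layer count = ceil(180 / 0.31) = 581.
Non-print overhead = 581 × 1 = 581 s.
Altogether 6402.7 + 581 = 6983.7 s, i.e. 1.94 hours.

1.94 hours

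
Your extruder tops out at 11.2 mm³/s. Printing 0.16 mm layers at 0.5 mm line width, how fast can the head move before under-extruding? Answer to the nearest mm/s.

140 mm/s

A: 0.16 × 0.5 → 0.08 mm².
v_max = Q/A = 11.2/0.08 = 140.00 mm/s → 140 mm/s.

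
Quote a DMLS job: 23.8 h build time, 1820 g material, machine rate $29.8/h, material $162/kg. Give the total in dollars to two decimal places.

$1004.08

Machine cost: 29.8 × 23.8 → $709.24.
Material cost = 162 × 1820/1000 = $294.84.
Total = 709.24 + 294.84 = $1004.08.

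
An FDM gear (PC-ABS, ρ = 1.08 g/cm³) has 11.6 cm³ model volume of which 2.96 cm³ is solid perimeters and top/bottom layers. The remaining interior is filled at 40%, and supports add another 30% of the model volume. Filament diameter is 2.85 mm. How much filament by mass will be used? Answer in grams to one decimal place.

Interior volume: 11.6 − 2.96 → 8.64 cm³.
Infill volume: 0.40 × 8.64 → 3.456 cm³.
Support = 0.30 × 11.6 = 3.48 cm³.
Total extruded = 2.96 + 3.456 + 3.48, so 9.896 cm³.
Mass = 9.896 × 1.08, so 10.68768 g.

10.7 g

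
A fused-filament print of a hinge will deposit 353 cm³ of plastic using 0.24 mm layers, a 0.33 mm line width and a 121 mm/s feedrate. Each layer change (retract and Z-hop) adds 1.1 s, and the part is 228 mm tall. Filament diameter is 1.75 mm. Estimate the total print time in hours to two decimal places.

Bead cross-section = 0.24 × 0.33, so 0.0792 mm².
Toolpath length = 353 cm³ / 0.0792 mm² = 353000 / 0.0792 = 4457070.7 mm.
Extrusion time = 4457070.7 / 121 = 36835.3 s.
Layer count = ceil(228 / 0.24) = 950.
Z-hop total = 950 × 1.1 = 1045 s.
Altogether 36835.3 + 1045 = 37880.3 s, i.e. 10.52 hours.

10.52 hours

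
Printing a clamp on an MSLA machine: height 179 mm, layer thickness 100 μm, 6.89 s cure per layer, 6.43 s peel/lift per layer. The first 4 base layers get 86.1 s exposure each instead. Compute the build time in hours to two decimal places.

6.71 hours

Layers = ⌈179/0.1⌉ = 1790.
Base layers = 4 × (86.1 + 6.43) = 370.12 s.
Remaining layers = 1786 × (6.89 + 6.43), so 23789.52 s.
Total = 370.12 + 23789.52 = 24159.64 s = 6.71 hours.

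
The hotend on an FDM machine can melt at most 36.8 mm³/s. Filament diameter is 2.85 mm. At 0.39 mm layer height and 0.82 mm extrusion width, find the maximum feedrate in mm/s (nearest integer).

115 mm/s

Bead cross-section: 0.39 × 0.82 → 0.3198 mm².
v_max = Q/A = 36.8/0.3198 = 115.07 mm/s → 115 mm/s.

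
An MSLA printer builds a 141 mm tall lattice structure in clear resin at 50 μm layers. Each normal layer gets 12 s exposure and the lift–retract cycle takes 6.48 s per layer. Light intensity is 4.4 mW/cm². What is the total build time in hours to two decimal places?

14.48 hours

Layers = ⌈141/0.05⌉ = 2820.
Each layer takes = 12 + 6.48, so 18.48 s.
Total = 2820 × 18.48 = 52113.6 s = 14.48 hours.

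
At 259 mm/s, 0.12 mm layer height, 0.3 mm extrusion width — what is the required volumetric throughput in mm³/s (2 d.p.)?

9.32

Bead cross-section: 0.12 × 0.3 → 0.036 mm².
Volumetric flow = 259 × 0.036 = 9.32 mm³/s.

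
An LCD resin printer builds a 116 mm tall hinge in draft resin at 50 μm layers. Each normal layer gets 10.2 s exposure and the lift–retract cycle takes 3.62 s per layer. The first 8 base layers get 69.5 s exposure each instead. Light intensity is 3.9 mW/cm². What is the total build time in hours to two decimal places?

Layer count = ceil(116 / 0.05) = 2320.
Bottom layers = 8 × (69.5 + 3.62), so 584.96 s.
Regular layers = 2312 × (10.2 + 3.62) = 31951.84 s.
Total = 584.96 + 31951.84 = 32536.8 s = 9.04 hours.

9.04 hours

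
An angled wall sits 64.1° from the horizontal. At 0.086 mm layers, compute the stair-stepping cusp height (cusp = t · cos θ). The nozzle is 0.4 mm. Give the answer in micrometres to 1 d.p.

37.6 μm

h_c = t·cos θ = 0.086 × 0.4368 = 0.037565 mm (37.6 μm).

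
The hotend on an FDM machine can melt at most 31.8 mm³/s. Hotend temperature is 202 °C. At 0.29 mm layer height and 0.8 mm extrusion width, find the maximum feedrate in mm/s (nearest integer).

Bead cross-section: 0.29 × 0.8 → 0.232 mm².
Max speed = 31.8 / 0.232 = 137.07 ≈ 137 mm/s.

137 mm/s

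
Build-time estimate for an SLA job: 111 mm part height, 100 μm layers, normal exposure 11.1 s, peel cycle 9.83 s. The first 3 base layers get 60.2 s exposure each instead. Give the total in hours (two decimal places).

Number of layers: 111 / 0.1 → 1110 (rounded up).
Burn-in layers = 3 × (60.2 + 9.83) = 210.09 s.
Regular layers = 1107 × (11.1 + 9.83), so 23169.51 s.
Sum: 210.09 + 23169.51 = 23379.6 s → 6.49 hours.

6.49 hours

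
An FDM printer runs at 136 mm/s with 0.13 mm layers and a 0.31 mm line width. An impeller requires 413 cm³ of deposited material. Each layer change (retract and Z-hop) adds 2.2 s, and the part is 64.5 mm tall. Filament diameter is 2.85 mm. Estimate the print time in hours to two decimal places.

21.24 hours

Bead cross-section = 0.13 × 0.31 = 0.0403 mm².
Toolpath length = 413 cm³ / 0.0403 mm² = 413000 / 0.0403 = 10248139 mm.
Extrusion time = 10248139 / 136, so 75354 s.
Layers = ⌈64.5/0.13⌉ = 497.
Non-print overhead = 497 × 2.2, so 1093.4 s.
Total = 75354 + 1093.4 = 76447.4 s = 21.24 hours.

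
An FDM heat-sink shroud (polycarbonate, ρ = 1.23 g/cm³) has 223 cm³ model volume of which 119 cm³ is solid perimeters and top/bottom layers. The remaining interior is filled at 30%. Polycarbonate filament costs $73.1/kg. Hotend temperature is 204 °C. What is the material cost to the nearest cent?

$13.50

Infill region = 223 − 119 = 104 cm³.
Infill deposited = 0.30 × 104 = 31.2 cm³.
Deposited volume = 119 + 31.2 = 150.2 cm³.
Mass: 150.2 × 1.23 → 184.746 g.
At $73.1/kg: 184.746/1000 × 73.1 = $13.50.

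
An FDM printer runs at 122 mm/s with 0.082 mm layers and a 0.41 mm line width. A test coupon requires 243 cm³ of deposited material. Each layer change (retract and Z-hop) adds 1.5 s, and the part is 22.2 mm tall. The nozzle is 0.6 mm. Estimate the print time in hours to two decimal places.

Bead cross-section = 0.082 × 0.41, so 0.03362 mm².
Path length: 243000 mm³ / 0.03362 mm² → 7227840.6 mm.
Print-move time = 7227840.6 / 122 = 59244.6 s.
Number of layers: 22.2 / 0.082 → 271 (rounded up).
Layer-change overhead = 271 × 1.5 = 406.5 s.
Altogether 59244.6 + 406.5 = 59651.1 s, i.e. 16.57 hours.

16.57 hours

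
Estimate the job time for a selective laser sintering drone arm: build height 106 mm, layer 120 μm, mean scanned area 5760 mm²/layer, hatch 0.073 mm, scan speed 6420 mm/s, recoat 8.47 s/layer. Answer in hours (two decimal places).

5.10 hours

Number of layers: 106 / 0.12 → 884 (rounded up).
Hatch length per layer = 5760 / 0.073 = 78904.1 mm.
Scan time per layer = 78904.1 / 6420 = 12.2904 s.
Layer cycle = 12.2904 + 8.47, so 20.7604 s.
Build time = 884 × 20.7604 = 18352.1936 s = 5.10 hours.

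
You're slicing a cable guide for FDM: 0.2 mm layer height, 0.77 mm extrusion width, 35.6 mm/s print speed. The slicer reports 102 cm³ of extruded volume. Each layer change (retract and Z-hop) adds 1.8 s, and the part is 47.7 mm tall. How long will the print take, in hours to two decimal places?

5.29 hours

Bead cross-section = 0.2 × 0.77 = 0.154 mm².
Path length: 102000 mm³ / 0.154 mm² → 662337.7 mm.
Time extruding: 662337.7 / 35.6 → 18605 s.
Number of layers: 47.7 / 0.2 → 239 (rounded up).
Z-hop total: 239 × 1.8 → 430.2 s.
Altogether 18605 + 430.2 = 19035.2 s, i.e. 5.29 hours.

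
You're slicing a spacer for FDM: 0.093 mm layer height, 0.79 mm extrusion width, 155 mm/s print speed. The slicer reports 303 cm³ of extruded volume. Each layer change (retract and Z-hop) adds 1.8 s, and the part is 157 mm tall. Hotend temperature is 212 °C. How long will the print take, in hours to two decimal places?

8.24 hours

Line area = 0.093 × 0.79 = 0.07347 mm².
Path length: 303000 mm³ / 0.07347 mm² → 4124132.3 mm.
Print-move time = 4124132.3 / 155, so 26607.3 s.
Layers = ⌈157/0.093⌉ = 1689.
Non-print overhead = 1689 × 1.8, so 3040.2 s.
Total = 26607.3 + 3040.2 = 29647.5 s = 8.24 hours.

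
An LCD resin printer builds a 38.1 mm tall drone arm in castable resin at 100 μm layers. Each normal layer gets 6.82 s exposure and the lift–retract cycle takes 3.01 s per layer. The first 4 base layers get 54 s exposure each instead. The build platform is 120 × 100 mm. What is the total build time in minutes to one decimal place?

65.6 minutes

Number of layers: 38.1 / 0.1 → 381 (rounded up).
Bottom layers = 4 × (54 + 3.01), so 228.04 s.
Normal layers: 377 × (6.82 + 3.01) → 3705.91 s.
Sum: 228.04 + 3705.91 = 3933.95 s → 65.6 minutes.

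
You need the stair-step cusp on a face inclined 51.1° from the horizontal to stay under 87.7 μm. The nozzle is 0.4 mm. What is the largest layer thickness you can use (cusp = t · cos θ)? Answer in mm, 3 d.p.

t = h_c / cos θ = 0.0877 / 0.6280 = 0.140 mm.

0.140 mm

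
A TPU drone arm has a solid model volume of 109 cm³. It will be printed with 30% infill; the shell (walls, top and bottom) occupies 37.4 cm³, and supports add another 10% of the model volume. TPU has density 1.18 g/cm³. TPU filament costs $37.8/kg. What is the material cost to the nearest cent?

$3.11

Infill region: 109 − 37.4 → 71.6 cm³.
Deposited infill = 0.30 × 71.6 = 21.48 cm³.
Support = 0.10 × 109, so 10.9 cm³.
Deposited volume = 37.4 + 21.48 + 10.9 = 69.78 cm³.
Mass: 69.78 × 1.18 → 82.3404 g.
Cost = 82.3404 g / 1000 × $37.8/kg = $3.11.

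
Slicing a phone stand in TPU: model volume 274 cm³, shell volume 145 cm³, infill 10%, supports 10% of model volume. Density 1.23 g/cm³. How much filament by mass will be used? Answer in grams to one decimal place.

227.9 g

Infill region = 274 − 145, so 129 cm³.
Infill volume: 0.10 × 129 → 12.9 cm³.
Support: 0.10 × 274 → 27.4 cm³.
Total extruded = 145 + 12.9 + 27.4, so 185.3 cm³.
Mass = 185.3 × 1.23, so 227.919 g.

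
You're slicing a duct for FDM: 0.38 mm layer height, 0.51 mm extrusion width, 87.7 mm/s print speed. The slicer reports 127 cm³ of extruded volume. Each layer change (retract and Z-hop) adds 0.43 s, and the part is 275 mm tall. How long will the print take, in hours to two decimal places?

2.16 hours

Bead cross-section = 0.38 × 0.51 = 0.1938 mm².
Total extruded path = 127000/0.1938 = 655314.8 mm.
Time extruding = 655314.8 / 87.7, so 7472.2 s.
Layer count = ceil(275 / 0.38) = 724.
Layer-change overhead = 724 × 0.43, so 311.32 s.
Total = 7472.2 + 311.32 = 7783.52 s = 2.16 hours.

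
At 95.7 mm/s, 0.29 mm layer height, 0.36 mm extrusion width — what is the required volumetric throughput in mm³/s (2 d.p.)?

9.99

A = 0.29 × 0.36, so 0.1044 mm².
Volumetric flow = 95.7 × 0.1044 = 9.99 mm³/s.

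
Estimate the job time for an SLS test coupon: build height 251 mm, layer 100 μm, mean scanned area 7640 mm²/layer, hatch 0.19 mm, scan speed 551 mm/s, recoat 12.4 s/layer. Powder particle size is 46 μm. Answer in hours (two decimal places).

59.53 hours

Number of layers: 251 / 0.1 → 2510 (rounded up).
Per-layer scan distance = 7640 / 0.19 = 40210.5 mm.
Laser time per layer: 40210.5 / 551 → 72.9773 s.
Per-layer time: 72.9773 + 12.4 → 85.3773 s.
2510 layers × 85.3773 s/layer = 214297.023 s, i.e. 59.53 hours.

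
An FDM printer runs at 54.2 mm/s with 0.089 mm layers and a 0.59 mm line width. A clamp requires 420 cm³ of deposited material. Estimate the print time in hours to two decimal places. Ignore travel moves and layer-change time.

Line area: 0.089 × 0.59 → 0.05251 mm².
Total extruded path = 420000/0.05251 = 7998476.5 mm.
Print-move time: 7998476.5 / 54.2 → 147573.4 s.
Converting: 147573.4 s = 40.99 hours.

40.99 hours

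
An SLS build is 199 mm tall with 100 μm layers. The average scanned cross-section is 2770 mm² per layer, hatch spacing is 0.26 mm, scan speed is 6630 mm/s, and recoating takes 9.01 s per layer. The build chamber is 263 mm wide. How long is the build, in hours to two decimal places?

5.87 hours

Layers = ⌈199/0.1⌉ = 1990.
Scan path per layer = 2770 / 0.26, so 10653.8 mm.
Scan time per layer = 10653.8 / 6630 = 1.6069 s.
Time per layer: 1.6069 + 9.01 → 10.6169 s.
Total: 1990 × 10.6169 s = 21127.631 s → 5.87 hours.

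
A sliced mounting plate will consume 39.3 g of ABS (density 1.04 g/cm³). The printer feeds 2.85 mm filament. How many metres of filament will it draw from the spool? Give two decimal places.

5.92 m

Extruded volume: 39.3/1.04 = 37.7885 cm³ (37788.5 mm³).
Filament cross-section = π × (2.85/2)² = 6.3794 mm².
L = V/A = 37788.5/6.3794 = 5923.52 mm → 5.92 m.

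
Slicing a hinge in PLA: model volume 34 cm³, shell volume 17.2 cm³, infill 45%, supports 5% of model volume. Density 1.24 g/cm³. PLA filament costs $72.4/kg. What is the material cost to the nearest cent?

Infill region = 34 − 17.2, so 16.8 cm³.
Deposited infill = 0.45 × 16.8, so 7.56 cm³.
Support = 0.05 × 34 = 1.7 cm³.
Deposited volume: 17.2 + 7.56 + 1.7 → 26.46 cm³.
Mass = 26.46 × 1.24 = 32.8104 g.
At $72.4/kg: 32.8104/1000 × 72.4 = $2.38.

$2.38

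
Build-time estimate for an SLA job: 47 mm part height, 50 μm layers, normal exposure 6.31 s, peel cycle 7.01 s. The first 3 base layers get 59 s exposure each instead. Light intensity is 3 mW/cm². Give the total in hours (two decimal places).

3.52 hours

Layers = ⌈47/0.05⌉ = 940.
Base layers: 3 × (59 + 7.01) → 198.03 s.
Regular layers: 937 × (6.31 + 7.01) → 12480.84 s.
Total = 198.03 + 12480.84 = 12678.87 s = 3.52 hours.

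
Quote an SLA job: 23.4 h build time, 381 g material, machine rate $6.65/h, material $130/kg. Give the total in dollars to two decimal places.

$205.14

Machine cost: 6.65 × 23.4 → $155.61.
Material charge = 130 × 381/1000 = $49.53.
Total = 155.61 + 49.53 = $205.14.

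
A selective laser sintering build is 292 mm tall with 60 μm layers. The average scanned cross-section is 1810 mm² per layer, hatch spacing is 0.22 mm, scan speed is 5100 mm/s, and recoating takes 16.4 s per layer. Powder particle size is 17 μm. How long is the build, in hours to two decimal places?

Layers = ⌈292/0.06⌉ = 4867.
Scan path per layer = 1810 / 0.22, so 8227.3 mm.
Scan time per layer = 8227.3 / 5100 = 1.6132 s.
Per-layer time = 1.6132 + 16.4, so 18.0132 s.
4867 layers × 18.0132 s/layer = 87670.2444 s, i.e. 24.35 hours.

24.35 hours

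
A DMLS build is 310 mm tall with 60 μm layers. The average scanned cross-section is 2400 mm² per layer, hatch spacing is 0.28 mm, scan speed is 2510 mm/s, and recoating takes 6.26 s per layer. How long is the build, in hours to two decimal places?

Layers = ⌈310/0.06⌉ = 5167.
Hatch length per layer = 2400 / 0.28, so 8571.4 mm.
Scan time per layer = 8571.4 / 2510, so 3.4149 s.
Per-layer time = 3.4149 + 6.26, so 9.6749 s.
5167 layers × 9.6749 s/layer = 49990.2083 s, i.e. 13.89 hours.

13.89 hours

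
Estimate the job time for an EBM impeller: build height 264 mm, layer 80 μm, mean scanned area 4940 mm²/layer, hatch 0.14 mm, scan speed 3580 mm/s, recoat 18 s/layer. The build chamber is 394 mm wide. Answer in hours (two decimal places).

25.53 hours

Layer count = ceil(264 / 0.08) = 3300.
Per-layer scan distance = 4940 / 0.14 = 35285.7 mm.
Scan time per layer = 35285.7 / 3580, so 9.8563 s.
Time per layer: 9.8563 + 18 → 27.8563 s.
Total: 3300 × 27.8563 s = 91925.79 s → 25.53 hours.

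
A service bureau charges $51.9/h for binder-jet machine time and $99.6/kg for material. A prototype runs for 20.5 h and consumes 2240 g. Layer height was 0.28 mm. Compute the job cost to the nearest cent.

$1287.05

Machine-time cost: 51.9 × 20.5 → $1063.95.
Material charge = 99.6 × 2240/1000 = $223.104.
Total = 1063.95 + 223.104 = 1287.054 ≈ $1287.05.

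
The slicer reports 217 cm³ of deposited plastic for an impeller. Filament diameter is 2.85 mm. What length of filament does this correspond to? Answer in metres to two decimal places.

34.02 m

Filament cross-section = π × (2.85/2)² = 6.3794 mm².
L = 217000 mm³ / 6.3794 mm² = 34015.74 mm, i.e. 34.02 m.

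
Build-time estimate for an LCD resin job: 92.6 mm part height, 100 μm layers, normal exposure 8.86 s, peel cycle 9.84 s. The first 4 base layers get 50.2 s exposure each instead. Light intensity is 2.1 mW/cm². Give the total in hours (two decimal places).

Number of layers: 92.6 / 0.1 → 926 (rounded up).
Bottom layers = 4 × (50.2 + 9.84) = 240.16 s.
Regular layers: 922 × (8.86 + 9.84) → 17241.4 s.
Total = 240.16 + 17241.4 = 17481.56 s = 4.86 hours.

4.86 hours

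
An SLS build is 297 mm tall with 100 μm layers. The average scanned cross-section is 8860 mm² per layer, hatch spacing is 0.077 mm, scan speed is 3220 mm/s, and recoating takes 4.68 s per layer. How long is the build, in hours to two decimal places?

33.34 hours

Layer count = ceil(297 / 0.1) = 2970.
Hatch length per layer = 8860 / 0.077, so 115064.9 mm.
Laser time per layer: 115064.9 / 3220 → 35.7344 s.
Layer cycle: 35.7344 + 4.68 → 40.4144 s.
2970 layers × 40.4144 s/layer = 120030.768 s, i.e. 33.34 hours.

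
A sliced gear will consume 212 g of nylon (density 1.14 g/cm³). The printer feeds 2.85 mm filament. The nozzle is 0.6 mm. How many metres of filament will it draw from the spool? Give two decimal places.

29.15 m

Extruded volume: 212/1.14 = 185.9649 cm³ (185964.9 mm³).
Cross-section of 2.85 mm filament: π·(2.85/2)² = 6.3794 mm².
L = V/A = 185964.9/6.3794 = 29150.84 mm → 29.15 m.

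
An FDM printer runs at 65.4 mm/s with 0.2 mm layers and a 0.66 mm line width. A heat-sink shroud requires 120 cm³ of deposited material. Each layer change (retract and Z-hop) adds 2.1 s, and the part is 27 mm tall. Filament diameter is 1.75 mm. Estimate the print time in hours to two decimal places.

Line area: 0.2 × 0.66 → 0.132 mm².
Toolpath length = 120 cm³ / 0.132 mm² = 120000 / 0.132 = 909090.9 mm.
Extrusion time: 909090.9 / 65.4 → 13900.5 s.
Layers = ⌈27/0.2⌉ = 135.
Layer-change overhead: 135 × 2.1 → 283.5 s.
Total = 13900.5 + 283.5 = 14184 s = 3.94 hours.

3.94 hours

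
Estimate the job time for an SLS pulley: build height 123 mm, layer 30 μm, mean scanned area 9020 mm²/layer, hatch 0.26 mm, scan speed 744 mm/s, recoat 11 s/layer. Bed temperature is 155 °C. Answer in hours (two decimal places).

Number of layers: 123 / 0.03 → 4100 (rounded up).
Hatch length per layer: 9020 / 0.26 → 34692.3 mm.
Scan time per layer: 34692.3 / 744 → 46.6294 s.
Time per layer = 46.6294 + 11, so 57.6294 s.
Build time = 4100 × 57.6294 = 236280.54 s = 65.63 hours.

65.63 hours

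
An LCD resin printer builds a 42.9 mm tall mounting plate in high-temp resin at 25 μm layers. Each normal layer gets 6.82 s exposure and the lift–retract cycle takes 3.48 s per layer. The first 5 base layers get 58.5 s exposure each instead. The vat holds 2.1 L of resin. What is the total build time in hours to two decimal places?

4.98 hours

Layers = ⌈42.9/0.025⌉ = 1716.
Base layers: 5 × (58.5 + 3.48) → 309.9 s.
Normal layers: 1711 × (6.82 + 3.48) → 17623.3 s.
Sum: 309.9 + 17623.3 = 17933.2 s → 4.98 hours.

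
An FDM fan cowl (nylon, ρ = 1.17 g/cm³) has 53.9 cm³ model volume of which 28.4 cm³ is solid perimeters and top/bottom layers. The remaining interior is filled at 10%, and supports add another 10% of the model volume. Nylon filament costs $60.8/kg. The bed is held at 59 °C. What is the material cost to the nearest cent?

$2.59

Infill region: 53.9 − 28.4 → 25.5 cm³.
Infill volume = 0.10 × 25.5, so 2.55 cm³.
Support = 0.10 × 53.9, so 5.39 cm³.
Total extruded = 28.4 + 2.55 + 5.39, so 36.34 cm³.
Mass = 36.34 × 1.17 = 42.5178 g.
Cost = 42.5178 g / 1000 × $60.8/kg = $2.59.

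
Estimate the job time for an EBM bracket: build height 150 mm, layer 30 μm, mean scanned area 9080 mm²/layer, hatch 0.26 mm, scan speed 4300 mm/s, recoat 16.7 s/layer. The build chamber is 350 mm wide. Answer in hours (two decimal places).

34.47 hours

Number of layers: 150 / 0.03 → 5000 (rounded up).
Per-layer scan distance: 9080 / 0.26 → 34923.1 mm.
Per-layer scan time = 34923.1 / 4300, so 8.1217 s.
Time per layer = 8.1217 + 16.7 = 24.8217 s.
5000 layers × 24.8217 s/layer = 124108.5 s, i.e. 34.47 hours.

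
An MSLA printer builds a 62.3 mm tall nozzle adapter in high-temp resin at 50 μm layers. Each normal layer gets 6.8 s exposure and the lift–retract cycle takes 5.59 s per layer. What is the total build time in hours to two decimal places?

Number of layers: 62.3 / 0.05 → 1246 (rounded up).
Each layer takes: 6.8 + 5.59 → 12.39 s.
Total = 1246 × 12.39 = 15437.94 s = 4.29 hours.

4.29 hours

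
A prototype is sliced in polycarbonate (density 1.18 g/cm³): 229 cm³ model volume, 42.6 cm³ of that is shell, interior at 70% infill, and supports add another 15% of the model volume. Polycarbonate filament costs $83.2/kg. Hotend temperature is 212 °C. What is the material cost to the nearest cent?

$20.36

Infill region = 229 − 42.6 = 186.4 cm³.
Infill deposited = 0.70 × 186.4 = 130.48 cm³.
Support = 0.15 × 229 = 34.35 cm³.
Deposited volume = 42.6 + 130.48 + 34.35, so 207.43 cm³.
Mass = 207.43 × 1.18, so 244.7674 g.
Cost = 244.7674 g / 1000 × $83.2/kg = $20.36.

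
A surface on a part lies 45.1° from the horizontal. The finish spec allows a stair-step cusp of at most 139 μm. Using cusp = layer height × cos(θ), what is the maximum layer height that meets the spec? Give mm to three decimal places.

t = h_c / cos θ = 0.139 / 0.7059 = 0.197 mm.

0.197 mm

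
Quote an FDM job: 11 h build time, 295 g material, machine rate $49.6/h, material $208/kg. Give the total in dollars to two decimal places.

$606.96

Machine-time cost = 49.6 × 11, so $545.60.
Material cost = 208 × 295/1000, so $61.36.
Total = 545.60 + 61.36 = $606.96.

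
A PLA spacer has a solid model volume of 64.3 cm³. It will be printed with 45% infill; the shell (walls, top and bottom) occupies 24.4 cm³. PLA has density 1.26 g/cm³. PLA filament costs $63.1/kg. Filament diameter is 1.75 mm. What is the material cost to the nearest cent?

Volume inside the shell = 64.3 − 24.4 = 39.9 cm³.
Deposited infill: 0.45 × 39.9 → 17.955 cm³.
Deposited volume: 24.4 + 17.955 → 42.355 cm³.
Mass: 42.355 × 1.26 → 53.3673 g.
Cost = 53.3673 g / 1000 × $63.1/kg = $3.37.

$3.37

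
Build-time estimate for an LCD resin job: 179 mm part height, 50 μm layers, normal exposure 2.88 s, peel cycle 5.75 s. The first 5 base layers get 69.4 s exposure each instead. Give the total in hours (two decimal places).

Number of layers: 179 / 0.05 → 3580 (rounded up).
Bottom layers = 5 × (69.4 + 5.75) = 375.75 s.
Normal layers: 3575 × (2.88 + 5.75) → 30852.25 s.
Sum: 375.75 + 30852.25 = 31228 s → 8.67 hours.

8.67 hours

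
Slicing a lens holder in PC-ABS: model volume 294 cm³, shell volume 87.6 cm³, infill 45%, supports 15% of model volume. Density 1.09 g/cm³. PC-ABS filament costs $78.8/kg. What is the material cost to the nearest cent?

Infill region: 294 − 87.6 → 206.4 cm³.
Infill volume = 0.45 × 206.4 = 92.88 cm³.
Support: 0.15 × 294 → 44.1 cm³.
Total printed volume = 87.6 + 92.88 + 44.1 = 224.58 cm³.
Mass = 224.58 × 1.09, so 244.7922 g.
At $78.8/kg: 244.7922/1000 × 78.8 = $19.29.

$19.29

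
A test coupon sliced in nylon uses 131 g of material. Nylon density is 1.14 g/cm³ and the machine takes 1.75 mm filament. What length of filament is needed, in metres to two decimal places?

47.77 m

Extruded volume: 131/1.14 = 114.9123 cm³ (114912.3 mm³).
Cross-section of 1.75 mm filament: π·(1.75/2)² = 2.4053 mm².
Length = 114912.3 / 2.4053 = 47774.62 mm = 47.77 m.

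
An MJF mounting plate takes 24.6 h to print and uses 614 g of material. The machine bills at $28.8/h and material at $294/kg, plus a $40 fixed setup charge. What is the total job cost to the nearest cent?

Time charge: 28.8 × 24.6 → $708.48.
Material charge = 294 × 614/1000, so $180.516.
Total = 708.48 + 180.516 + 40 = 928.996 ≈ $929.00.

$929.00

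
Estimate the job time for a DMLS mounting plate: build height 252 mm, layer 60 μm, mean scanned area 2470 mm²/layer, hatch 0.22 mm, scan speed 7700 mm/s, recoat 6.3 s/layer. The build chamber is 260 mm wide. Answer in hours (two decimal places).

9.05 hours

Layer count = ceil(252 / 0.06) = 4200.
Hatch length per layer = 2470 / 0.22 = 11227.3 mm.
Per-layer scan time: 11227.3 / 7700 → 1.4581 s.
Time per layer = 1.4581 + 6.3, so 7.7581 s.
Build time = 4200 × 7.7581 = 32584.02 s = 9.05 hours.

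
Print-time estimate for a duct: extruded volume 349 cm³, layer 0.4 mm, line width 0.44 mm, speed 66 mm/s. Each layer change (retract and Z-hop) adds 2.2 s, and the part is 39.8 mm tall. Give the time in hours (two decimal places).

8.41 hours

Line area: 0.4 × 0.44 → 0.176 mm².
Total extruded path = 349000/0.176 = 1982954.5 mm.
Extrusion time: 1982954.5 / 66 → 30044.8 s.
Layer count = ceil(39.8 / 0.4) = 100.
Layer-change overhead = 100 × 2.2 = 220 s.
Altogether 30044.8 + 220 = 30264.8 s, i.e. 8.41 hours.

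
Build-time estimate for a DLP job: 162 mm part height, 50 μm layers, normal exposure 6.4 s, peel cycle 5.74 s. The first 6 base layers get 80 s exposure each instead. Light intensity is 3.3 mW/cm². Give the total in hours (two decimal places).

11.05 hours

Layer count = ceil(162 / 0.05) = 3240.
Base layers = 6 × (80 + 5.74), so 514.44 s.
Remaining layers = 3234 × (6.4 + 5.74), so 39260.76 s.
Sum: 514.44 + 39260.76 = 39775.2 s → 11.05 hours.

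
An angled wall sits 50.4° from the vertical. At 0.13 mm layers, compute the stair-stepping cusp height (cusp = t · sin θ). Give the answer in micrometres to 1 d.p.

100.2 μm

h_c = t·sin θ = 0.13 × 0.7705 = 0.100165 mm (100.2 μm).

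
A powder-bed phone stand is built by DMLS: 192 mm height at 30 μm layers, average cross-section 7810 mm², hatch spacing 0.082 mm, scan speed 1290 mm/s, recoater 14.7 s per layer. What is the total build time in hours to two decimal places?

Layer count = ceil(192 / 0.03) = 6400.
Scan path per layer = 7810 / 0.082 = 95243.9 mm.
Per-layer scan time = 95243.9 / 1290 = 73.8325 s.
Time per layer: 73.8325 + 14.7 → 88.5325 s.
Total: 6400 × 88.5325 s = 566608 s → 157.39 hours.

157.39 hours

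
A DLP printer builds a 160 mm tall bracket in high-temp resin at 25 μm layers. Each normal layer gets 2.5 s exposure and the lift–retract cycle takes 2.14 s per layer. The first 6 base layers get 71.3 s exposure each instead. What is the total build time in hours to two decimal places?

Number of layers: 160 / 0.025 → 6400 (rounded up).
Base layers: 6 × (71.3 + 2.14) → 440.64 s.
Normal layers: 6394 × (2.5 + 2.14) → 29668.16 s.
Total = 440.64 + 29668.16 = 30108.8 s = 8.36 hours.

8.36 hours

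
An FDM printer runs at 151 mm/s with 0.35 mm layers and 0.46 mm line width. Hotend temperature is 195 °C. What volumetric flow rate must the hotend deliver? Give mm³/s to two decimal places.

24.31

Bead cross-section = 0.35 × 0.46, so 0.161 mm².
Volumetric flow = 151 × 0.161 = 24.31 mm³/s.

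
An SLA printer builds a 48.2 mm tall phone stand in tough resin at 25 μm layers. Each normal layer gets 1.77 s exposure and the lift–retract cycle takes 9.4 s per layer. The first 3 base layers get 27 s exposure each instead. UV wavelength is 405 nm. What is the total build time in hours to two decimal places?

Layers = ⌈48.2/0.025⌉ = 1928.
Bottom layers = 3 × (27 + 9.4), so 109.2 s.
Regular layers = 1925 × (1.77 + 9.4), so 21502.25 s.
Total = 109.2 + 21502.25 = 21611.45 s = 6.00 hours.

6.00 hours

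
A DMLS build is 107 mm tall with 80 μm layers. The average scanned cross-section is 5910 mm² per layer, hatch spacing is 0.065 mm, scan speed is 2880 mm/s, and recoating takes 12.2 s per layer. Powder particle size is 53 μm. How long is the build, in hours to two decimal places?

16.27 hours

Layers = ⌈107/0.08⌉ = 1338.
Hatch length per layer = 5910 / 0.065, so 90923.1 mm.
Laser time per layer: 90923.1 / 2880 → 31.5705 s.
Per-layer time = 31.5705 + 12.2, so 43.7705 s.
1338 layers × 43.7705 s/layer = 58564.929 s, i.e. 16.27 hours.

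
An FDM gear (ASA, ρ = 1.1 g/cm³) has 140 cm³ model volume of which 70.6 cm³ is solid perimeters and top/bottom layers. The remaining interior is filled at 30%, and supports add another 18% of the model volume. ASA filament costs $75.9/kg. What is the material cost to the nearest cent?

Volume inside the shell = 140 − 70.6, so 69.4 cm³.
Deposited infill = 0.30 × 69.4, so 20.82 cm³.
Support = 0.18 × 140 = 25.2 cm³.
Total extruded: 70.6 + 20.82 + 25.2 → 116.62 cm³.
Mass: 116.62 × 1.1 → 128.282 g.
At $75.9/kg: 128.282/1000 × 75.9 = $9.74.

$9.74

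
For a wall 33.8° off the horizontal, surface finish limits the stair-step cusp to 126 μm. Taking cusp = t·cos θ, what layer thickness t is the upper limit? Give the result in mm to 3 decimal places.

0.152 mm

Layer height = cusp / cos(33.8°) = 0.126 / 0.8310 = 0.152 mm.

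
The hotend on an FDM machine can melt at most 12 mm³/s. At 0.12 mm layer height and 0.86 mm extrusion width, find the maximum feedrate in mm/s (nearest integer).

A = 0.12 × 0.86, so 0.1032 mm².
Max speed = 12 / 0.1032 = 116.28 ≈ 116 mm/s.

116 mm/s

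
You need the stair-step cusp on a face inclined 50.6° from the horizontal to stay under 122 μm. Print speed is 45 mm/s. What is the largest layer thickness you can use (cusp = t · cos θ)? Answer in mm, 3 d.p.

cos(50.6°) = 0.6347; t_max = 0.122/0.6347 = 0.192 mm.

0.192 mm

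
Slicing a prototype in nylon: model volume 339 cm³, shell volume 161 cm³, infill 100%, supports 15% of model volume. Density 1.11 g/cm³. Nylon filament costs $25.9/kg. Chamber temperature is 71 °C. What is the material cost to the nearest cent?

$11.21

Interior volume = 339 − 161, so 178 cm³.
Infill volume = 1.00 × 178 = 178 cm³.
Support: 0.15 × 339 → 50.85 cm³.
Deposited volume: 161 + 178 + 50.85 → 389.85 cm³.
Mass: 389.85 × 1.11 → 432.7335 g.
At $25.9/kg: 432.7335/1000 × 25.9 = $11.21.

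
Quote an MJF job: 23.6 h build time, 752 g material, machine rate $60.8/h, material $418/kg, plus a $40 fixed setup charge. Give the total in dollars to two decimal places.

$1789.22

Machine-time cost = 60.8 × 23.6, so $1434.88.
Material cost = 418 × 752/1000, so $314.336.
Adding setup: 1434.88 + 314.336 + 40 → 1789.216 ≈ $1789.22.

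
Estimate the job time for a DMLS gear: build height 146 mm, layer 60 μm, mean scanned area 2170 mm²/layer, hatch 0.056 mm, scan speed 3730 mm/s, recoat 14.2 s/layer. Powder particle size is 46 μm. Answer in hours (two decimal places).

Number of layers: 146 / 0.06 → 2434 (rounded up).
Scan path per layer = 2170 / 0.056, so 38750 mm.
Scan time per layer: 38750 / 3730 → 10.3887 s.
Layer cycle = 10.3887 + 14.2 = 24.5887 s.
Total: 2434 × 24.5887 s = 59848.8958 s → 16.62 hours.

16.62 hours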